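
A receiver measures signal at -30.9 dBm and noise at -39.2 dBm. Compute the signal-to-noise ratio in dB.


SNR = -30.9 - (-39.2) = 8.3 dB

8.3 dB


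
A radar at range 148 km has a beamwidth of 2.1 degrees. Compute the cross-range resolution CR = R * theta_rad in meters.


BW_rad = 0.036651914
CR = 148000 * 0.036651914 = 5424.5 m

5424.5 m


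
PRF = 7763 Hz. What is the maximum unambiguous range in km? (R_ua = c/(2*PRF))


R_ua = 3e8 / (2 * 7763) = 19322.4 m = 19.3 km

19.3 km


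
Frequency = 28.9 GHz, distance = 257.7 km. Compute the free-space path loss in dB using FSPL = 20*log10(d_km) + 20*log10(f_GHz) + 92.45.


20*log10(257.7) = 48.22
20*log10(28.9) = 29.22
FSPL = 169.9 dB

169.9 dB


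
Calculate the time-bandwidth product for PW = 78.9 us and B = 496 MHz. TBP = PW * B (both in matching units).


TBP = 78.9 * 496 = 39134.4

39134.4


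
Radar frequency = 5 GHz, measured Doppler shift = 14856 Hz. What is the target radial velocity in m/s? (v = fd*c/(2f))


v = 14856 * 3e8 / (2 * 5000000000.0) = 445.7 m/s

445.7 m/s


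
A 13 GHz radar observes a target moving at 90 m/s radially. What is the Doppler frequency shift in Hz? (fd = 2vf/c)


fd = 2 * 90 * 13000000000.0 / 3e8 = 7800.0 Hz

7800.0 Hz


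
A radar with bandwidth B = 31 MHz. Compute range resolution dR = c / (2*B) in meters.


dR = 3e8 / (2 * 31000000.0) = 4.84 m

4.84 m


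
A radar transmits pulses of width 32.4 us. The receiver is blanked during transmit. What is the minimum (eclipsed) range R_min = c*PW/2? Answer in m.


R_min = 3e8 * 32.4e-6 / 2 = 4860.0 m

4860.0 m


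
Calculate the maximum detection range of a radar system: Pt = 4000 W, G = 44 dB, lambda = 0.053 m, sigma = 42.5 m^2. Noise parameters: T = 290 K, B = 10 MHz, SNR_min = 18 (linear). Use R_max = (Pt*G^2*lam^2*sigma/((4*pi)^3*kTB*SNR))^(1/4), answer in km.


G_lin = 10^(44/10) = 25118.864315
R^4 = 4000 * 25118.864315^2 * 0.053^2 * 42.5 / ((4*pi)^3 * 1.38e-23 * 290 * 10000000.0 * 18)
R^4 = 2.10776e20 m^4
R_max = (2.10776e20)^(1/4) = 120491.2 m = 120.5 km

120.5 km


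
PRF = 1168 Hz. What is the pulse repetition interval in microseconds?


PRI = 1/1168 = 0.0008561644 s = 856.2 us

856.2 us


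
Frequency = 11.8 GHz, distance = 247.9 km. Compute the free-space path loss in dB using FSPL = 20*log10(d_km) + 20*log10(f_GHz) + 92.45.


20*log10(247.9) = 47.89
20*log10(11.8) = 21.44
FSPL = 161.8 dB

161.8 dB


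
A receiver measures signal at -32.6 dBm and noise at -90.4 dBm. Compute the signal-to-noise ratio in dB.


SNR = -32.6 - (-90.4) = 57.8 dB

57.8 dB


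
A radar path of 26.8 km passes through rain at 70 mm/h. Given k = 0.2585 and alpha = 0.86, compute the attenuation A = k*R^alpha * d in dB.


gamma = 0.2585 * 70^0.86 = 9.982627 dB/km
A = 9.982627 * 26.8 = 267.53 dB

267.53 dB


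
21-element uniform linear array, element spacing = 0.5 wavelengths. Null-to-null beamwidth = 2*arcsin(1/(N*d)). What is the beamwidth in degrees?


1/(N*d) = 1/(21*0.5) = 0.095238
BW = 2*arcsin(0.095238) = 10.9 degrees

10.9 degrees


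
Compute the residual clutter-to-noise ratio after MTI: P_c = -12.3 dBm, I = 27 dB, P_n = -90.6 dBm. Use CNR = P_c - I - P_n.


CNR = -12.3 - 27 - (-90.6) = 51.3 dB

51.3 dB


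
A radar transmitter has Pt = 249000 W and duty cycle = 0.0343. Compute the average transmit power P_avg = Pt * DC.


P_avg = 249000 * 0.0343 = 8540.7 W

8540.7 W


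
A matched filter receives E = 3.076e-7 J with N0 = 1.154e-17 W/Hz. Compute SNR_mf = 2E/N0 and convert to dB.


SNR_lin = 2 * 3.076e-7 / 1.154e-17 = 5.331e10
SNR_dB = 10*log10(5.331e10) = 107.3 dB

107.3 dB


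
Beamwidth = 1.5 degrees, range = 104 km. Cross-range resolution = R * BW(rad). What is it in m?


BW_rad = 0.026179939
CR = 104000 * 0.026179939 = 2722.7 m

2722.7 m


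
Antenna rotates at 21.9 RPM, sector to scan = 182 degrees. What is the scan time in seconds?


t = 182 / (21.9 * 360) * 60 = 1.39 s

1.39 s


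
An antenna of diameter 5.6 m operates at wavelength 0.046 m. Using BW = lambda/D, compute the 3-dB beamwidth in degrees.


BW_rad = 0.046 / 5.6 = 0.008214
BW_deg = 0.47 degrees

0.47 degrees


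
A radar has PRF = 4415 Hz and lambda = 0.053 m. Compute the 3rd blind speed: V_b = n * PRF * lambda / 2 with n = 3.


V_blind = 3 * 4415 * 0.053 / 2 = 351.0 m/s

351.0 m/s


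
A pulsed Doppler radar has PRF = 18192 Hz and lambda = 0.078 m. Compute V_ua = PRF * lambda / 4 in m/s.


V_ua = 18192 * 0.078 / 4 = 354.7 m/s

354.7 m/s


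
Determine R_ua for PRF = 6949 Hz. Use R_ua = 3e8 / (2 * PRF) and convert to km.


R_ua = 3e8 / (2 * 6949) = 21585.8 m = 21.6 km

21.6 km


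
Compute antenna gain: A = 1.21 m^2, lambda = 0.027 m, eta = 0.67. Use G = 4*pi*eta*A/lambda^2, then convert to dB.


G_linear = 4*pi*0.67*1.21/0.027^2 = 13974.7
G_dB = 10*log10(13974.7) = 41.5 dB

41.5 dB


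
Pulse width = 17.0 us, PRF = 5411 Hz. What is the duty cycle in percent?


DC = 17.0e-6 * 5411 * 100 = 9.2%

9.2%


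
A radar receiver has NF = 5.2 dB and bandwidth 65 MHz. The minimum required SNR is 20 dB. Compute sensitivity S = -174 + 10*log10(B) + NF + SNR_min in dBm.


10*log10(65000000.0) = 78.13
S = -174 + 78.13 + 5.2 + 20 = -70.7 dBm

-70.7 dBm


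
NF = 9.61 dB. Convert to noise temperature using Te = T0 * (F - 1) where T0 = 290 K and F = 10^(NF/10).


NF_lin = 10^(9.61/10) = 9.141132
Te = 290 * (9.141132 - 1) = 2360.9 K

2360.9 K


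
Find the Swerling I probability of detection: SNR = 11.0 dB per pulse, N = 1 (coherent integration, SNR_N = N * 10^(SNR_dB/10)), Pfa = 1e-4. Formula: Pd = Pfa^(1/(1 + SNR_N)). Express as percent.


SNR_lin = 10^(11.0/10) = 12.58925
SNR_N = 1 * 12.58925 = 12.58925
1/(1 + SNR_N) = 1/13.58925 = 0.0735876
Pd = (1e-4)^0.0735876 = 0.50775
Pd = 50.8%

50.8%


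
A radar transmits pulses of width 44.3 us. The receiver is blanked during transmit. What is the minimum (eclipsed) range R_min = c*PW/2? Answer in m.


R_min = 3e8 * 44.3e-6 / 2 = 6645.0 m

6645.0 m


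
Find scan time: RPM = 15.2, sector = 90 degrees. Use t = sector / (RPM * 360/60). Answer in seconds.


t = 90 / (15.2 * 360) * 60 = 0.99 s

0.99 s


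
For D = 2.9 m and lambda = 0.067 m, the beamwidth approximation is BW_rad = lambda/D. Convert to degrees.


BW_rad = 0.067 / 2.9 = 0.023103
BW_deg = 1.32 degrees

1.32 degrees


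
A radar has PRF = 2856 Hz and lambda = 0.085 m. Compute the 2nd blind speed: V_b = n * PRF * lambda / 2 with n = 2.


V_blind = 2 * 2856 * 0.085 / 2 = 242.8 m/s

242.8 m/s


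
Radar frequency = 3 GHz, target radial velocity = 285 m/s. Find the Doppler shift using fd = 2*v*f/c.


fd = 2 * 285 * 3000000000.0 / 3e8 = 5700.0 Hz

5700.0 Hz


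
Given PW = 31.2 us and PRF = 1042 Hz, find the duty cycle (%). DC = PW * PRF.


DC = 31.2e-6 * 1042 * 100 = 3.25%

3.25%


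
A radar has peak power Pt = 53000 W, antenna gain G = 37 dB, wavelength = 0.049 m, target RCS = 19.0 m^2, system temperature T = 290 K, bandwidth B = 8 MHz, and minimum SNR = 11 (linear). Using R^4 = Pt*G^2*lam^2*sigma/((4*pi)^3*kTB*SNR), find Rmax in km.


G_lin = 10^(37/10) = 5011.872336
R^4 = 53000 * 5011.872336^2 * 0.049^2 * 19.0 / ((4*pi)^3 * 1.38e-23 * 290 * 8000000.0 * 11)
R^4 = 8.69025e19 m^4
R_max = (8.69025e19)^(1/4) = 96551.3 m = 96.6 km

96.6 km


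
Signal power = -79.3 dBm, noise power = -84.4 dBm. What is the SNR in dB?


SNR = -79.3 - (-84.4) = 5.1 dB

5.1 dB


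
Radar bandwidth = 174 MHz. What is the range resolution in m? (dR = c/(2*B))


dR = 3e8 / (2 * 174000000.0) = 0.86 m

0.86 m


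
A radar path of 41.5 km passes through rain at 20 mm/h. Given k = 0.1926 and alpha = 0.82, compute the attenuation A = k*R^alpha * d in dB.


gamma = 0.1926 * 20^0.82 = 2.246471 dB/km
A = 2.246471 * 41.5 = 93.23 dB

93.23 dB


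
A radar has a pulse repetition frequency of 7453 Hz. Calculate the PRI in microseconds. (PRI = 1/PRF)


PRI = 1/7453 = 0.0001341742 s = 134.2 us

134.2 us


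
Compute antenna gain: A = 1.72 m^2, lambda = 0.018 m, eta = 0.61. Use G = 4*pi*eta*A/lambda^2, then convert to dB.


G_linear = 4*pi*0.61*1.72/0.018^2 = 40693.32
G_dB = 10*log10(40693.32) = 46.1 dB

46.1 dB


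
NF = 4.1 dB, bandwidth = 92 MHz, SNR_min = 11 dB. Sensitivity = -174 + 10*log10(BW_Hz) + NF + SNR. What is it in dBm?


10*log10(92000000.0) = 79.64
S = -174 + 79.64 + 4.1 + 11 = -79.3 dBm

-79.3 dBm


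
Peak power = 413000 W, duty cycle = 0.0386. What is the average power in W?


P_avg = 413000 * 0.0386 = 15941.8 W

15941.8 W


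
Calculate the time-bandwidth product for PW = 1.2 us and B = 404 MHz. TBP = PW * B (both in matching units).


TBP = 1.2 * 404 = 484.8

484.8


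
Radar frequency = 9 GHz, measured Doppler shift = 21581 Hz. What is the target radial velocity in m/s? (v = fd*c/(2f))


v = 21581 * 3e8 / (2 * 9000000000.0) = 359.7 m/s

359.7 m/s


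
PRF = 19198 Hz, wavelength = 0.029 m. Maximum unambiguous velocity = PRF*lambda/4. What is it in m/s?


V_ua = 19198 * 0.029 / 4 = 139.2 m/s

139.2 m/s


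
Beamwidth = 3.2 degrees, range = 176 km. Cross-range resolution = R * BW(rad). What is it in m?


BW_rad = 0.055850536
CR = 176000 * 0.055850536 = 9829.7 m

9829.7 m


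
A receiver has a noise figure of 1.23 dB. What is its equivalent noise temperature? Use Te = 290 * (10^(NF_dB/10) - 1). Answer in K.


NF_lin = 10^(1.23/10) = 1.327394
Te = 290 * (1.327394 - 1) = 94.9 K

94.9 K


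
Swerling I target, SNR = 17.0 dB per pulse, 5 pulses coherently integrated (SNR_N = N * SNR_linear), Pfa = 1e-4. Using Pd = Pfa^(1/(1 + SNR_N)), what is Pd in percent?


SNR_lin = 10^(17.0/10) = 50.11872
SNR_N = 5 * 50.11872 = 250.5936
1/(1 + SNR_N) = 1/251.5936 = 0.0039747
Pd = (1e-4)^0.0039747 = 0.96405
Pd = 96.4%

96.4%


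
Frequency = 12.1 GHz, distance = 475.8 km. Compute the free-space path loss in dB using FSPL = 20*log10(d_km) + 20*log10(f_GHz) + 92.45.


20*log10(475.8) = 53.55
20*log10(12.1) = 21.66
FSPL = 167.7 dB

167.7 dB


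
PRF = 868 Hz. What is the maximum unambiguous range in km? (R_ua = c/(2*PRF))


R_ua = 3e8 / (2 * 868) = 172811.1 m = 172.8 km

172.8 km


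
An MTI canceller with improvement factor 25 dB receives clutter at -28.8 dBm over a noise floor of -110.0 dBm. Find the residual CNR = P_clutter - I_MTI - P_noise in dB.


CNR = -28.8 - 25 - (-110.0) = 56.2 dB

56.2 dB


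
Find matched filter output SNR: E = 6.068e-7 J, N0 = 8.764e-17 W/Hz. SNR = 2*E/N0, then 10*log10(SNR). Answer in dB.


SNR_lin = 2 * 6.068e-7 / 8.764e-17 = 1.385e10
SNR_dB = 10*log10(1.385e10) = 101.4 dB

101.4 dB


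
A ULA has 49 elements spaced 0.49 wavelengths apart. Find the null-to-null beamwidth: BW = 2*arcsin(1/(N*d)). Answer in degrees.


1/(N*d) = 1/(49*0.49) = 0.041649
BW = 2*arcsin(0.041649) = 4.8 degrees

4.8 degrees


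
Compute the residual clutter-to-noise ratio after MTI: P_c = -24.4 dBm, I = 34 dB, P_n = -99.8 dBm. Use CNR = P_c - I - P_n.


CNR = -24.4 - 34 - (-99.8) = 41.4 dB

41.4 dB


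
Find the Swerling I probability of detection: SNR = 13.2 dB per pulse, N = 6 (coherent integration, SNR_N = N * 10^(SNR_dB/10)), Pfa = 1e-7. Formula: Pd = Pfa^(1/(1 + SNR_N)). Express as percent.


SNR_lin = 10^(13.2/10) = 20.89296
SNR_N = 6 * 20.89296 = 125.35776
1/(1 + SNR_N) = 1/126.35776 = 0.007914
Pd = (1e-7)^0.007914 = 0.88024
Pd = 88.0%

88.0%


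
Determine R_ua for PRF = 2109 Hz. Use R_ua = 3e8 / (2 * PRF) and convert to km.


R_ua = 3e8 / (2 * 2109) = 71123.8 m = 71.1 km

71.1 km


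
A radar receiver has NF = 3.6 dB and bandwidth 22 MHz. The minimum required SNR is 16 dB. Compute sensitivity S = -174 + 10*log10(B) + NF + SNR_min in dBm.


10*log10(22000000.0) = 73.42
S = -174 + 73.42 + 3.6 + 16 = -81.0 dBm

-81.0 dBm


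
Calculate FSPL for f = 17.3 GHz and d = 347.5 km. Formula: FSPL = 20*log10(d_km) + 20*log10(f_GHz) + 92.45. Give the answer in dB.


20*log10(347.5) = 50.82
20*log10(17.3) = 24.76
FSPL = 168.0 dB

168.0 dB


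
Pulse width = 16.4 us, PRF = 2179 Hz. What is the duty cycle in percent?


DC = 16.4e-6 * 2179 * 100 = 3.57%

3.57%


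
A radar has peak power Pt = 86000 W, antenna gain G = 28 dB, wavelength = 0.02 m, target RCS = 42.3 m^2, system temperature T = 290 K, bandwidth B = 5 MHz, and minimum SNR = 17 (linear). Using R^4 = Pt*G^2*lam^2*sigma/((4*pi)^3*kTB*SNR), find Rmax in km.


G_lin = 10^(28/10) = 630.957344
R^4 = 86000 * 630.957344^2 * 0.02^2 * 42.3 / ((4*pi)^3 * 1.38e-23 * 290 * 5000000.0 * 17)
R^4 = 8.5817e17 m^4
R_max = (8.5817e17)^(1/4) = 30436.4 m = 30.4 km

30.4 km


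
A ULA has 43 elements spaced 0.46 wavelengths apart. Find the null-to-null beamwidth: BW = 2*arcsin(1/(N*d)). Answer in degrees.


1/(N*d) = 1/(43*0.46) = 0.050556
BW = 2*arcsin(0.050556) = 5.8 degrees

5.8 degrees


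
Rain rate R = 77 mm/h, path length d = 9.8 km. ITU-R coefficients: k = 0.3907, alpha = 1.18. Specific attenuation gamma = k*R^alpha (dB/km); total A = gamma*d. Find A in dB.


gamma = 0.3907 * 77^1.18 = 65.751016 dB/km
A = 65.751016 * 9.8 = 644.36 dB

644.36 dB


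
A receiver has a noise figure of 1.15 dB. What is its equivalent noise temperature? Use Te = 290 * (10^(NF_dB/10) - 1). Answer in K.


NF_lin = 10^(1.15/10) = 1.303167
Te = 290 * (1.303167 - 1) = 87.9 K

87.9 K


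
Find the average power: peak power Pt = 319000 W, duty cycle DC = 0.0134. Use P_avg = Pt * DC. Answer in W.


P_avg = 319000 * 0.0134 = 4274.6 W

4274.6 W


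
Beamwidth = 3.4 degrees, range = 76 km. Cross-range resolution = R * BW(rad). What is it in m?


BW_rad = 0.059341195
CR = 76000 * 0.059341195 = 4509.9 m

4509.9 m


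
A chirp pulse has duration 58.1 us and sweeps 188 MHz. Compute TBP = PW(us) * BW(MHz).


TBP = 58.1 * 188 = 10922.8

10922.8


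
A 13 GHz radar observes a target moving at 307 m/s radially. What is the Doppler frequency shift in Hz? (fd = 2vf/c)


fd = 2 * 307 * 13000000000.0 / 3e8 = 26606.7 Hz

26606.7 Hz


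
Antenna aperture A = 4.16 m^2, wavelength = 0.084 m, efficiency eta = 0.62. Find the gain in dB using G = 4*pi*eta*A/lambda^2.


G_linear = 4*pi*0.62*4.16/0.084^2 = 4593.42
G_dB = 10*log10(4593.42) = 36.6 dB

36.6 dB


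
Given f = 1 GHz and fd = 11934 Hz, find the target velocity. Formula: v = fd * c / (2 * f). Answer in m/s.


v = 11934 * 3e8 / (2 * 1000000000.0) = 1790.1 m/s

1790.1 m/s


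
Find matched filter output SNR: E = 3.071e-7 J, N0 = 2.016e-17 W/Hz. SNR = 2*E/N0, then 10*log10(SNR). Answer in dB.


SNR_lin = 2 * 3.071e-7 / 2.016e-17 = 3.047e10
SNR_dB = 10*log10(3.047e10) = 104.8 dB

104.8 dB


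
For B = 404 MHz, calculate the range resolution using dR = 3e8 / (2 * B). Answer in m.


dR = 3e8 / (2 * 404000000.0) = 0.37 m

0.37 m


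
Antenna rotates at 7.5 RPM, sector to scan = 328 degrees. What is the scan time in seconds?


t = 328 / (7.5 * 360) * 60 = 7.29 s

7.29 s


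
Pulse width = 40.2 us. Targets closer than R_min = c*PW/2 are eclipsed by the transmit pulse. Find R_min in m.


R_min = 3e8 * 40.2e-6 / 2 = 6030.0 m

6030.0 m


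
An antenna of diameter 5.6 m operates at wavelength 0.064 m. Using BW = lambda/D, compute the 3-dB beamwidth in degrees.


BW_rad = 0.064 / 5.6 = 0.011429
BW_deg = 0.65 degrees

0.65 degrees


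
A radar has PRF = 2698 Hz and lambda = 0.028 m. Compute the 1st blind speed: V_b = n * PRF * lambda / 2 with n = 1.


V_blind = 1 * 2698 * 0.028 / 2 = 37.8 m/s

37.8 m/s


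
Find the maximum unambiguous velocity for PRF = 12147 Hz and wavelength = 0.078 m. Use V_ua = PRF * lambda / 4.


V_ua = 12147 * 0.078 / 4 = 236.9 m/s

236.9 m/s


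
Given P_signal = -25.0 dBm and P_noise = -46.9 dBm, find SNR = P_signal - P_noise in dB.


SNR = -25.0 - (-46.9) = 21.9 dB

21.9 dB


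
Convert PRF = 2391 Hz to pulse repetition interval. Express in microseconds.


PRI = 1/2391 = 0.000418235 s = 418.2 us

418.2 us


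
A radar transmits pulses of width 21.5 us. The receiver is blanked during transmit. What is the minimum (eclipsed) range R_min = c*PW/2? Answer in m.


R_min = 3e8 * 21.5e-6 / 2 = 3225.0 m

3225.0 m


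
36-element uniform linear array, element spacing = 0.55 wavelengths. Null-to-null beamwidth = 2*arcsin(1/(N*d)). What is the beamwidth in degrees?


1/(N*d) = 1/(36*0.55) = 0.050505
BW = 2*arcsin(0.050505) = 5.8 degrees

5.8 degrees


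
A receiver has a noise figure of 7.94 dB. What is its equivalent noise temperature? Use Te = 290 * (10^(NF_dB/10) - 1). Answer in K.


NF_lin = 10^(7.94/10) = 6.223003
Te = 290 * (6.223003 - 1) = 1514.7 K

1514.7 K


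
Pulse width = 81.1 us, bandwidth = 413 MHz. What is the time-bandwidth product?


TBP = 81.1 * 413 = 33494.3

33494.3


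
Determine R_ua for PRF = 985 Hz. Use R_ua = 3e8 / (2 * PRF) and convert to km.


R_ua = 3e8 / (2 * 985) = 152284.3 m = 152.3 km

152.3 km


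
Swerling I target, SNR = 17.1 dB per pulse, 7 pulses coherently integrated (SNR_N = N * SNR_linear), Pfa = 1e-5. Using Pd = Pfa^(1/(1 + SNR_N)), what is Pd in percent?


SNR_lin = 10^(17.1/10) = 51.28614
SNR_N = 7 * 51.28614 = 359.00298
1/(1 + SNR_N) = 1/360.00298 = 0.0027778
Pd = (1e-5)^0.0027778 = 0.96853
Pd = 96.9%

96.9%


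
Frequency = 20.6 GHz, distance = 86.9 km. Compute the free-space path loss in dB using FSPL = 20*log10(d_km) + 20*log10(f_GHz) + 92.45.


20*log10(86.9) = 38.78
20*log10(20.6) = 26.28
FSPL = 157.5 dB

157.5 dB


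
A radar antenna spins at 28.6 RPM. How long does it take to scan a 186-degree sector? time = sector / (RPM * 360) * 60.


t = 186 / (28.6 * 360) * 60 = 1.08 s

1.08 s


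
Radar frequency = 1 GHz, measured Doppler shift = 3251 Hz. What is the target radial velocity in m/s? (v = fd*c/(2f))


v = 3251 * 3e8 / (2 * 1000000000.0) = 487.7 m/s

487.7 m/s


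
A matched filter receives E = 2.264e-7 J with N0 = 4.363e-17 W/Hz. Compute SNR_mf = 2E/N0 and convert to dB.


SNR_lin = 2 * 2.264e-7 / 4.363e-17 = 1.038e10
SNR_dB = 10*log10(1.038e10) = 100.2 dB

100.2 dB


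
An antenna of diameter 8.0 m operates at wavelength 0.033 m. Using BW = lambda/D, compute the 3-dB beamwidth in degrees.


BW_rad = 0.033 / 8.0 = 0.004125
BW_deg = 0.24 degrees

0.24 degrees


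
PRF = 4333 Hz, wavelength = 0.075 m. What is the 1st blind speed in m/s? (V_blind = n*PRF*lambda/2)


V_blind = 1 * 4333 * 0.075 / 2 = 162.5 m/s

162.5 m/s


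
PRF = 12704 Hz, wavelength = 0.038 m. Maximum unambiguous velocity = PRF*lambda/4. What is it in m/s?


V_ua = 12704 * 0.038 / 4 = 120.7 m/s

120.7 m/s


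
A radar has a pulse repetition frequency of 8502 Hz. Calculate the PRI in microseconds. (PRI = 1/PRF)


PRI = 1/8502 = 0.0001176194 s = 117.6 us

117.6 us


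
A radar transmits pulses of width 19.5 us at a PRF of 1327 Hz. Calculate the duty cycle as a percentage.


DC = 19.5e-6 * 1327 * 100 = 2.59%

2.59%


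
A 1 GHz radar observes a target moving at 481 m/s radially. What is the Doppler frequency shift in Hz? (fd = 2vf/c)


fd = 2 * 481 * 1000000000.0 / 3e8 = 3206.7 Hz

3206.7 Hz


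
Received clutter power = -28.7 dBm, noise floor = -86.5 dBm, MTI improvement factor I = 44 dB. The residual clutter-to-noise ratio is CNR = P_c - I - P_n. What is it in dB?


CNR = -28.7 - 44 - (-86.5) = 13.8 dB

13.8 dB


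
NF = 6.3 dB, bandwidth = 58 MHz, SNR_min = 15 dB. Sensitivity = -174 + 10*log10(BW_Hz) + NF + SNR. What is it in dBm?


10*log10(58000000.0) = 77.63
S = -174 + 77.63 + 6.3 + 15 = -75.1 dBm

-75.1 dBm


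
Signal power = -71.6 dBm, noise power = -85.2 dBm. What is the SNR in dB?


SNR = -71.6 - (-85.2) = 13.6 dB

13.6 dB


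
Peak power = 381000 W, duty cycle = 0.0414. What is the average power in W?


P_avg = 381000 * 0.0414 = 15773.4 W

15773.4 W


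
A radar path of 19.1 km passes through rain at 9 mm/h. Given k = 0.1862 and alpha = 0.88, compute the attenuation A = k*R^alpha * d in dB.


gamma = 0.1862 * 9^0.88 = 1.287399 dB/km
A = 1.287399 * 19.1 = 24.59 dB

24.59 dB


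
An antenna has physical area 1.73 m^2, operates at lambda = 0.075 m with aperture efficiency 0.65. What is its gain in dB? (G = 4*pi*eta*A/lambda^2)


G_linear = 4*pi*0.65*1.73/0.075^2 = 2512.16
G_dB = 10*log10(2512.16) = 34.0 dB

34.0 dB


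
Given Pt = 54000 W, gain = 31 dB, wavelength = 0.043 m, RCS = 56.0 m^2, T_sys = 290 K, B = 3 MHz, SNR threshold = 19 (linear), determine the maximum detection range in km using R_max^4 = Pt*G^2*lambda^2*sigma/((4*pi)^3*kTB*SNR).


G_lin = 10^(31/10) = 1258.925412
R^4 = 54000 * 1258.925412^2 * 0.043^2 * 56.0 / ((4*pi)^3 * 1.38e-23 * 290 * 3000000.0 * 19)
R^4 = 1.95766e19 m^4
R_max = (1.95766e19)^(1/4) = 66517.3 m = 66.5 km

66.5 km


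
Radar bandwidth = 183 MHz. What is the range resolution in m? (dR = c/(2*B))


dR = 3e8 / (2 * 183000000.0) = 0.82 m

0.82 m


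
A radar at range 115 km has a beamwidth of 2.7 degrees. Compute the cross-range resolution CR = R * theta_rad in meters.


BW_rad = 0.04712389
CR = 115000 * 0.04712389 = 5419.2 m

5419.2 m


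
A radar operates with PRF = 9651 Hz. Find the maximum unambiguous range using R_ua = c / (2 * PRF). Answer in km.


R_ua = 3e8 / (2 * 9651) = 15542.4 m = 15.5 km

15.5 km


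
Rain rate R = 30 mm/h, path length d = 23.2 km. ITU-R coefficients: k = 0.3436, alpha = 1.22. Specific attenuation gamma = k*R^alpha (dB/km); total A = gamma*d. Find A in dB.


gamma = 0.3436 * 30^1.22 = 21.784173 dB/km
A = 21.784173 * 23.2 = 505.39 dB

505.39 dB


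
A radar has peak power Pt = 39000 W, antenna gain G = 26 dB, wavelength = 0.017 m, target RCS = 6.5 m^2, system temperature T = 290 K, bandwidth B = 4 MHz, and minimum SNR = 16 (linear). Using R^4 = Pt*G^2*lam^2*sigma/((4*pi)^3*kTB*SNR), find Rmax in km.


G_lin = 10^(26/10) = 398.107171
R^4 = 39000 * 398.107171^2 * 0.017^2 * 6.5 / ((4*pi)^3 * 1.38e-23 * 290 * 4000000.0 * 16)
R^4 = 2.28449e16 m^4
R_max = (2.28449e16)^(1/4) = 12294.1 m = 12.3 km

12.3 km


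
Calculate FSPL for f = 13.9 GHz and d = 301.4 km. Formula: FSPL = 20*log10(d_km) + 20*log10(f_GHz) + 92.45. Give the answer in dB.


20*log10(301.4) = 49.58
20*log10(13.9) = 22.86
FSPL = 164.9 dB

164.9 dB


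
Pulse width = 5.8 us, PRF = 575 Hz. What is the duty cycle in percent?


DC = 5.8e-6 * 575 * 100 = 0.33%

0.33%


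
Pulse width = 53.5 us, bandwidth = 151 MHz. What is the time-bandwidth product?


TBP = 53.5 * 151 = 8078.5

8078.5


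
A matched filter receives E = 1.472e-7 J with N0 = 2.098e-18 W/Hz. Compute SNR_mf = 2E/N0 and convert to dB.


SNR_lin = 2 * 1.472e-7 / 2.098e-18 = 1.403e11
SNR_dB = 10*log10(1.403e11) = 111.5 dB

111.5 dB


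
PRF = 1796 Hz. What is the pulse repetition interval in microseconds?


PRI = 1/1796 = 0.0005567929 s = 556.8 us

556.8 us


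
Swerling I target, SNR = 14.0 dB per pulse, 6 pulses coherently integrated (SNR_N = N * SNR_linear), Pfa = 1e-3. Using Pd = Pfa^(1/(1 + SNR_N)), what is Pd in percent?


SNR_lin = 10^(14.0/10) = 25.11886
SNR_N = 6 * 25.11886 = 150.71316
1/(1 + SNR_N) = 1/151.71316 = 0.0065914
Pd = (1e-3)^0.0065914 = 0.95549
Pd = 95.5%

95.5%


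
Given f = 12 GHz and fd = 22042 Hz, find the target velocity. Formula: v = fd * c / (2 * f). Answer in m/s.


v = 22042 * 3e8 / (2 * 12000000000.0) = 275.5 m/s

275.5 m/s


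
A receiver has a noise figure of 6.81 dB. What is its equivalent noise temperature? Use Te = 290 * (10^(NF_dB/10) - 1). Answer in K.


NF_lin = 10^(6.81/10) = 4.797334
Te = 290 * (4.797334 - 1) = 1101.2 K

1101.2 K


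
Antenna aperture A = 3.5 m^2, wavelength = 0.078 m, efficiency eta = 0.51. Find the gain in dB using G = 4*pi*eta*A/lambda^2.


G_linear = 4*pi*0.51*3.5/0.078^2 = 3686.88
G_dB = 10*log10(3686.88) = 35.7 dB

35.7 dB


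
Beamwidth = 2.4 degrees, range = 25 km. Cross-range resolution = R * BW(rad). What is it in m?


BW_rad = 0.041887902
CR = 25000 * 0.041887902 = 1047.2 m

1047.2 m


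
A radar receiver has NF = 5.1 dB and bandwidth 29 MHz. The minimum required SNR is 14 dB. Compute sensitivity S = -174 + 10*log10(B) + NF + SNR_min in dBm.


10*log10(29000000.0) = 74.62
S = -174 + 74.62 + 5.1 + 14 = -80.3 dBm

-80.3 dBm


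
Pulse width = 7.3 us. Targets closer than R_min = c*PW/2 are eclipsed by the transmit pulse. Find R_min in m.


R_min = 3e8 * 7.3e-6 / 2 = 1095.0 m

1095.0 m


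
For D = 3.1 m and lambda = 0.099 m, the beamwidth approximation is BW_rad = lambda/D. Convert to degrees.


BW_rad = 0.099 / 3.1 = 0.031935
BW_deg = 1.83 degrees

1.83 degrees


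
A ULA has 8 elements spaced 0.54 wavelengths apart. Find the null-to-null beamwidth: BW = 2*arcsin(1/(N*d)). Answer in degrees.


1/(N*d) = 1/(8*0.54) = 0.231481
BW = 2*arcsin(0.231481) = 26.8 degrees

26.8 degrees


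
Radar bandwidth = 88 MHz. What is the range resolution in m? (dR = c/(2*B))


dR = 3e8 / (2 * 88000000.0) = 1.7 m

1.7 m


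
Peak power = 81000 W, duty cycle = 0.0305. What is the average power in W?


P_avg = 81000 * 0.0305 = 2470.5 W

2470.5 W


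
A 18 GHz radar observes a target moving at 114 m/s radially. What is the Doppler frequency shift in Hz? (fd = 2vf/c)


fd = 2 * 114 * 18000000000.0 / 3e8 = 13680.0 Hz

13680.0 Hz


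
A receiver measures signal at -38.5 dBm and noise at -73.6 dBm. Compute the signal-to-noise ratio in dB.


SNR = -38.5 - (-73.6) = 35.1 dB

35.1 dB


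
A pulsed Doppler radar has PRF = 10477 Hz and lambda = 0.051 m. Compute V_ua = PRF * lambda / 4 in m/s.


V_ua = 10477 * 0.051 / 4 = 133.6 m/s

133.6 m/s


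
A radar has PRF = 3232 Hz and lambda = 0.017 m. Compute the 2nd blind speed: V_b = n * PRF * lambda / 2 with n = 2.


V_blind = 2 * 3232 * 0.017 / 2 = 54.9 m/s

54.9 m/s


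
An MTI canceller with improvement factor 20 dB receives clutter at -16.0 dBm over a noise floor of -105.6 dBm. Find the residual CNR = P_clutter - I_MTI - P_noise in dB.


CNR = -16.0 - 20 - (-105.6) = 69.6 dB

69.6 dB


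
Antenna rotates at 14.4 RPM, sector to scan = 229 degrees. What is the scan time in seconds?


t = 229 / (14.4 * 360) * 60 = 2.65 s

2.65 s


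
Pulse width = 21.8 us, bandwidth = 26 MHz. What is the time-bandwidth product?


TBP = 21.8 * 26 = 566.8

566.8


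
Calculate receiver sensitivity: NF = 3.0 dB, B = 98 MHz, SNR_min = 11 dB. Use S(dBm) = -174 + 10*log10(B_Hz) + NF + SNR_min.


10*log10(98000000.0) = 79.91
S = -174 + 79.91 + 3.0 + 11 = -80.1 dBm

-80.1 dBm


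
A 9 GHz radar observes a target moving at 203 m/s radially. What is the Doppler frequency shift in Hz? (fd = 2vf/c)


fd = 2 * 203 * 9000000000.0 / 3e8 = 12180.0 Hz

12180.0 Hz


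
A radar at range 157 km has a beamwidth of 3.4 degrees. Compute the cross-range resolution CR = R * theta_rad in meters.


BW_rad = 0.059341195
CR = 157000 * 0.059341195 = 9316.6 m

9316.6 m


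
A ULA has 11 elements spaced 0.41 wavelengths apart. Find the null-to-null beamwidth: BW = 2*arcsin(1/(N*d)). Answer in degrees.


1/(N*d) = 1/(11*0.41) = 0.221729
BW = 2*arcsin(0.221729) = 25.6 degrees

25.6 degrees


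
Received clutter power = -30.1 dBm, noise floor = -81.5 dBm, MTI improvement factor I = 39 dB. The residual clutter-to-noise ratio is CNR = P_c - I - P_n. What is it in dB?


CNR = -30.1 - 39 - (-81.5) = 12.4 dB

12.4 dB


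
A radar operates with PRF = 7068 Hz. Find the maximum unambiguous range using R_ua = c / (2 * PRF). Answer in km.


R_ua = 3e8 / (2 * 7068) = 21222.4 m = 21.2 km

21.2 km


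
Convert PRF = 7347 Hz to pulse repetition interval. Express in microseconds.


PRI = 1/7347 = 0.00013611 s = 136.1 us

136.1 us


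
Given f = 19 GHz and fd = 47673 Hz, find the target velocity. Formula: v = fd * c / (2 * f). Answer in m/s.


v = 47673 * 3e8 / (2 * 19000000000.0) = 376.4 m/s

376.4 m/s


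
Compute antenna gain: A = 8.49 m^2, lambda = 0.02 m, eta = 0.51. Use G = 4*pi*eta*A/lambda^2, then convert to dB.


G_linear = 4*pi*0.51*8.49/0.02^2 = 136027.82
G_dB = 10*log10(136027.82) = 51.3 dB

51.3 dB


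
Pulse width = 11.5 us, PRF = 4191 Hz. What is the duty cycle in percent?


DC = 11.5e-6 * 4191 * 100 = 4.82%

4.82%


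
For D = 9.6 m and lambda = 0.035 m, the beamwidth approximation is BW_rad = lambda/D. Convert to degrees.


BW_rad = 0.035 / 9.6 = 0.003646
BW_deg = 0.21 degrees

0.21 degrees


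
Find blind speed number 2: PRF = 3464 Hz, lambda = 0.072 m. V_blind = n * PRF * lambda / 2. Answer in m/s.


V_blind = 2 * 3464 * 0.072 / 2 = 249.4 m/s

249.4 m/s


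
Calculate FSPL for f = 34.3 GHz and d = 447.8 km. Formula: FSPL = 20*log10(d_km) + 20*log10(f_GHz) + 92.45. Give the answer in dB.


20*log10(447.8) = 53.02
20*log10(34.3) = 30.71
FSPL = 176.2 dB

176.2 dB


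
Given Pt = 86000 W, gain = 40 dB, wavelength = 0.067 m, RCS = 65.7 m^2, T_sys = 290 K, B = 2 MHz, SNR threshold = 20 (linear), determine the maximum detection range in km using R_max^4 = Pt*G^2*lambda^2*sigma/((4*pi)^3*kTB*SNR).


G_lin = 10^(40/10) = 10000.0
R^4 = 86000 * 10000.0^2 * 0.067^2 * 65.7 / ((4*pi)^3 * 1.38e-23 * 290 * 2000000.0 * 20)
R^4 = 7.98448e21 m^4
R_max = (7.98448e21)^(1/4) = 298924.6 m = 298.9 km

298.9 km


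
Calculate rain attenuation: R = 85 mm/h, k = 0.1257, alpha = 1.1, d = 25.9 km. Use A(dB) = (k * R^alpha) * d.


gamma = 0.1257 * 85^1.1 = 16.660809 dB/km
A = 16.660809 * 25.9 = 431.51 dB

431.51 dB


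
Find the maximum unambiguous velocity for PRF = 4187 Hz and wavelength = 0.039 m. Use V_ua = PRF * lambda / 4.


V_ua = 4187 * 0.039 / 4 = 40.8 m/s

40.8 m/s


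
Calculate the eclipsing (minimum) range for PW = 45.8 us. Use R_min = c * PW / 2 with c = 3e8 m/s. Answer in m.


R_min = 3e8 * 45.8e-6 / 2 = 6870.0 m

6870.0 m


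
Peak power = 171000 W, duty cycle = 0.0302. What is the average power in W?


P_avg = 171000 * 0.0302 = 5164.2 W

5164.2 W


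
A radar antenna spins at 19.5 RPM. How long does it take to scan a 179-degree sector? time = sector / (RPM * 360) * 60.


t = 179 / (19.5 * 360) * 60 = 1.53 s

1.53 s


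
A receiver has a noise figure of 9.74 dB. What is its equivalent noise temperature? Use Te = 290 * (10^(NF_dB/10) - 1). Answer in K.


NF_lin = 10^(9.74/10) = 9.418896
Te = 290 * (9.418896 - 1) = 2441.5 K

2441.5 K


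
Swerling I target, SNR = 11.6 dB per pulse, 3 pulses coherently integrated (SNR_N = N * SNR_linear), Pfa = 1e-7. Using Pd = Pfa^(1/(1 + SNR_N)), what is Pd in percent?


SNR_lin = 10^(11.6/10) = 14.4544
SNR_N = 3 * 14.4544 = 43.3632
1/(1 + SNR_N) = 1/44.3632 = 0.0225412
Pd = (1e-7)^0.0225412 = 0.69536
Pd = 69.5%

69.5%


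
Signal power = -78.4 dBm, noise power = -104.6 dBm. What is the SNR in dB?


SNR = -78.4 - (-104.6) = 26.2 dB

26.2 dB


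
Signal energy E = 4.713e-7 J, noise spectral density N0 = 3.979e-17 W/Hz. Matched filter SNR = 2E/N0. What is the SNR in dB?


SNR_lin = 2 * 4.713e-7 / 3.979e-17 = 2.369e10
SNR_dB = 10*log10(2.369e10) = 103.7 dB

103.7 dB


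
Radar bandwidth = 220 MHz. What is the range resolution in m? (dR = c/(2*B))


dR = 3e8 / (2 * 220000000.0) = 0.68 m

0.68 m


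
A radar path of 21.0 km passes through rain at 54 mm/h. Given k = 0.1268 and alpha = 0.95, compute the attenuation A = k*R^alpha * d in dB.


gamma = 0.1268 * 54^0.95 = 5.609102 dB/km
A = 5.609102 * 21.0 = 117.79 dB

117.79 dB


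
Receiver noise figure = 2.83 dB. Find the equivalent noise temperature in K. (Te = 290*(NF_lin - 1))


NF_lin = 10^(2.83/10) = 1.918669
Te = 290 * (1.918669 - 1) = 266.4 K

266.4 K


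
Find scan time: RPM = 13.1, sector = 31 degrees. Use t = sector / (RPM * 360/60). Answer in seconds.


t = 31 / (13.1 * 360) * 60 = 0.39 s

0.39 s


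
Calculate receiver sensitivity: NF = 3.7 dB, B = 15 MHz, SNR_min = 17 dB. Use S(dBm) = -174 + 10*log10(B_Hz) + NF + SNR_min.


10*log10(15000000.0) = 71.76
S = -174 + 71.76 + 3.7 + 17 = -81.5 dBm

-81.5 dBm


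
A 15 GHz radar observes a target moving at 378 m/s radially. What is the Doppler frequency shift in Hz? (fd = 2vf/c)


fd = 2 * 378 * 15000000000.0 / 3e8 = 37800.0 Hz

37800.0 Hz


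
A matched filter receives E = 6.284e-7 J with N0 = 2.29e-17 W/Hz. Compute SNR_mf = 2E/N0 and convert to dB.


SNR_lin = 2 * 6.284e-7 / 2.29e-17 = 5.488e10
SNR_dB = 10*log10(5.488e10) = 107.4 dB

107.4 dB


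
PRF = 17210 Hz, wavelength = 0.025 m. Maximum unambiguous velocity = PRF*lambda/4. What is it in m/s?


V_ua = 17210 * 0.025 / 4 = 107.6 m/s

107.6 m/s


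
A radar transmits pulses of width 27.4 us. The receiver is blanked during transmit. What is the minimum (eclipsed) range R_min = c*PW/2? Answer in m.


R_min = 3e8 * 27.4e-6 / 2 = 4110.0 m

4110.0 m


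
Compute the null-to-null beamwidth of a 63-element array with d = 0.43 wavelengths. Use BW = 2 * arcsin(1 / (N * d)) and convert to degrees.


1/(N*d) = 1/(63*0.43) = 0.036914
BW = 2*arcsin(0.036914) = 4.2 degrees

4.2 degrees


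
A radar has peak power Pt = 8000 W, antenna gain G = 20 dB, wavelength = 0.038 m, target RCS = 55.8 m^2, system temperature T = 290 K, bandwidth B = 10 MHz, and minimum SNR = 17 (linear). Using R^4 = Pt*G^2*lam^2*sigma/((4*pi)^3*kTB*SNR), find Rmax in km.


G_lin = 10^(20/10) = 100.0
R^4 = 8000 * 100.0^2 * 0.038^2 * 55.8 / ((4*pi)^3 * 1.38e-23 * 290 * 10000000.0 * 17)
R^4 = 4.77459e15 m^4
R_max = (4.77459e15)^(1/4) = 8312.5 m = 8.3 km

8.3 km


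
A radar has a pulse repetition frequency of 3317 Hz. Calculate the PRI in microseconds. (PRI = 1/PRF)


PRI = 1/3317 = 0.0003014772 s = 301.5 us

301.5 us


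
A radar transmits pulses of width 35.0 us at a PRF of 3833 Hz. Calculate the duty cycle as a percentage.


DC = 35.0e-6 * 3833 * 100 = 13.42%

13.42%


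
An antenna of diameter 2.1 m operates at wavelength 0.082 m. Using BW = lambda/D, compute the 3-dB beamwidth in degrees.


BW_rad = 0.082 / 2.1 = 0.039048
BW_deg = 2.24 degrees

2.24 degrees


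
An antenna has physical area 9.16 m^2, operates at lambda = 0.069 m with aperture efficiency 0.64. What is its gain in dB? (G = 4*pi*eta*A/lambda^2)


G_linear = 4*pi*0.64*9.16/0.069^2 = 15473.45
G_dB = 10*log10(15473.45) = 41.9 dB

41.9 dB


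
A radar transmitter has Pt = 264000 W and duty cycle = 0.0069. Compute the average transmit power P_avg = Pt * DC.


P_avg = 264000 * 0.0069 = 1821.6 W

1821.6 W


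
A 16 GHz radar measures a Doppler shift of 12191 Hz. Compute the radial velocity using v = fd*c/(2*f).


v = 12191 * 3e8 / (2 * 16000000000.0) = 114.3 m/s

114.3 m/s


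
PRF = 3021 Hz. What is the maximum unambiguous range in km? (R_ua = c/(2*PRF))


R_ua = 3e8 / (2 * 3021) = 49652.4 m = 49.7 km

49.7 km


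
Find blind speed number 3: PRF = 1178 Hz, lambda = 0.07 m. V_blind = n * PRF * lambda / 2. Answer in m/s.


V_blind = 3 * 1178 * 0.07 / 2 = 123.7 m/s

123.7 m/s


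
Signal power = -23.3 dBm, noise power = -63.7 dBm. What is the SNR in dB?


SNR = -23.3 - (-63.7) = 40.4 dB

40.4 dB


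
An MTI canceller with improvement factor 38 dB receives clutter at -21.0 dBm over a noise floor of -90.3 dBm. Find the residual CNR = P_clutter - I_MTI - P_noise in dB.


CNR = -21.0 - 38 - (-90.3) = 31.3 dB

31.3 dB


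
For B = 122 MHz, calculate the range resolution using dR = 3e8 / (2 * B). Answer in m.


dR = 3e8 / (2 * 122000000.0) = 1.23 m

1.23 m


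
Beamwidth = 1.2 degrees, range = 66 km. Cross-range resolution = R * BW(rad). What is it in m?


BW_rad = 0.020943951
CR = 66000 * 0.020943951 = 1382.3 m

1382.3 m


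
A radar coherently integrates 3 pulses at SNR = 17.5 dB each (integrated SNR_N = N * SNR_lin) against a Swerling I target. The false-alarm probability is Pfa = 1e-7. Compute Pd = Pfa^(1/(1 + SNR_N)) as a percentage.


SNR_lin = 10^(17.5/10) = 56.23413
SNR_N = 3 * 56.23413 = 168.70239
1/(1 + SNR_N) = 1/169.70239 = 0.0058927
Pd = (1e-7)^0.0058927 = 0.90939
Pd = 90.9%

90.9%


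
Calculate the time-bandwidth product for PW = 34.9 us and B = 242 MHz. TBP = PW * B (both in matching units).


TBP = 34.9 * 242 = 8445.8

8445.8


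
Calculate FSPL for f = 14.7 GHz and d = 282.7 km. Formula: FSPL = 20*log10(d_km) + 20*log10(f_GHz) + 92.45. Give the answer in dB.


20*log10(282.7) = 49.03
20*log10(14.7) = 23.35
FSPL = 164.8 dB

164.8 dB


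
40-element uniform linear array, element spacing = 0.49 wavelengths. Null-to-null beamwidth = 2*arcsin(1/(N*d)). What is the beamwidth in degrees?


1/(N*d) = 1/(40*0.49) = 0.05102
BW = 2*arcsin(0.05102) = 5.8 degrees

5.8 degrees


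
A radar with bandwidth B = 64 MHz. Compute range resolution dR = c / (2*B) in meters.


dR = 3e8 / (2 * 64000000.0) = 2.34 m

2.34 m


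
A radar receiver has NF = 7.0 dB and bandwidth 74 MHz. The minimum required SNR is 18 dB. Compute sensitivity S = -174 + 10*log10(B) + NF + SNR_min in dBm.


10*log10(74000000.0) = 78.69
S = -174 + 78.69 + 7.0 + 18 = -70.3 dBm

-70.3 dBm


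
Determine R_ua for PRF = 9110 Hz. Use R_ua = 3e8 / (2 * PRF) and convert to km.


R_ua = 3e8 / (2 * 9110) = 16465.4 m = 16.5 km

16.5 km


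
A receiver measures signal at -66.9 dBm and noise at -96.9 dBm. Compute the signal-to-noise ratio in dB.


SNR = -66.9 - (-96.9) = 30.0 dB

30.0 dB


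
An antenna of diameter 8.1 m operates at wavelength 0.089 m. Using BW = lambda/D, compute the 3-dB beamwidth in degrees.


BW_rad = 0.089 / 8.1 = 0.010988
BW_deg = 0.63 degrees

0.63 degrees


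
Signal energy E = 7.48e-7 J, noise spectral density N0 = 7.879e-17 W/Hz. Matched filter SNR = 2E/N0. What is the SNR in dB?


SNR_lin = 2 * 7.48e-7 / 7.879e-17 = 1.899e10
SNR_dB = 10*log10(1.899e10) = 102.8 dB

102.8 dB


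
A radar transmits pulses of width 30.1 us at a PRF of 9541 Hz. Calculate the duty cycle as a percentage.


DC = 30.1e-6 * 9541 * 100 = 28.72%

28.72%


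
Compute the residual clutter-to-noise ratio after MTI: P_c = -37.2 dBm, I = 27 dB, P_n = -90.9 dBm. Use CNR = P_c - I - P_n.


CNR = -37.2 - 27 - (-90.9) = 26.7 dB

26.7 dB


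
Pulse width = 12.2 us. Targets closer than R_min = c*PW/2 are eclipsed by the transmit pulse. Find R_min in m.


R_min = 3e8 * 12.2e-6 / 2 = 1830.0 m

1830.0 m


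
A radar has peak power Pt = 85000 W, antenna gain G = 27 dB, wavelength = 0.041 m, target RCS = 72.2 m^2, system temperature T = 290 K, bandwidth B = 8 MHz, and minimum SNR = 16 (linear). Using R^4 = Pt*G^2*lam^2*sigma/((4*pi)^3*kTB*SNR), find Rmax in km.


G_lin = 10^(27/10) = 501.187234
R^4 = 85000 * 501.187234^2 * 0.041^2 * 72.2 / ((4*pi)^3 * 1.38e-23 * 290 * 8000000.0 * 16)
R^4 = 2.54922e18 m^4
R_max = (2.54922e18)^(1/4) = 39957.8 m = 40.0 km

40.0 km


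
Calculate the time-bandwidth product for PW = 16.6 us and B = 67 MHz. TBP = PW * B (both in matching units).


TBP = 16.6 * 67 = 1112.2

1112.2


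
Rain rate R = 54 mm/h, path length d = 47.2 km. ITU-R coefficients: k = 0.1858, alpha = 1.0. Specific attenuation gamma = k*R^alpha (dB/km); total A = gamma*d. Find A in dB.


gamma = 0.1858 * 54^1.0 = 10.0332 dB/km
A = 10.0332 * 47.2 = 473.57 dB

473.57 dB


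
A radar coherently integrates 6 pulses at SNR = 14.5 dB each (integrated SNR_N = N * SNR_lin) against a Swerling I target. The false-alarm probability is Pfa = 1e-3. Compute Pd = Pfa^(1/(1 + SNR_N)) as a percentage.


SNR_lin = 10^(14.5/10) = 28.18383
SNR_N = 6 * 28.18383 = 169.10298
1/(1 + SNR_N) = 1/170.10298 = 0.0058788
Pd = (1e-3)^0.0058788 = 0.9602
Pd = 96.0%

96.0%


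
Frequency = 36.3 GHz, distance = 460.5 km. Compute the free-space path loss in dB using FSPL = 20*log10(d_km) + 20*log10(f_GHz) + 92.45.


20*log10(460.5) = 53.26
20*log10(36.3) = 31.2
FSPL = 176.9 dB

176.9 dB
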